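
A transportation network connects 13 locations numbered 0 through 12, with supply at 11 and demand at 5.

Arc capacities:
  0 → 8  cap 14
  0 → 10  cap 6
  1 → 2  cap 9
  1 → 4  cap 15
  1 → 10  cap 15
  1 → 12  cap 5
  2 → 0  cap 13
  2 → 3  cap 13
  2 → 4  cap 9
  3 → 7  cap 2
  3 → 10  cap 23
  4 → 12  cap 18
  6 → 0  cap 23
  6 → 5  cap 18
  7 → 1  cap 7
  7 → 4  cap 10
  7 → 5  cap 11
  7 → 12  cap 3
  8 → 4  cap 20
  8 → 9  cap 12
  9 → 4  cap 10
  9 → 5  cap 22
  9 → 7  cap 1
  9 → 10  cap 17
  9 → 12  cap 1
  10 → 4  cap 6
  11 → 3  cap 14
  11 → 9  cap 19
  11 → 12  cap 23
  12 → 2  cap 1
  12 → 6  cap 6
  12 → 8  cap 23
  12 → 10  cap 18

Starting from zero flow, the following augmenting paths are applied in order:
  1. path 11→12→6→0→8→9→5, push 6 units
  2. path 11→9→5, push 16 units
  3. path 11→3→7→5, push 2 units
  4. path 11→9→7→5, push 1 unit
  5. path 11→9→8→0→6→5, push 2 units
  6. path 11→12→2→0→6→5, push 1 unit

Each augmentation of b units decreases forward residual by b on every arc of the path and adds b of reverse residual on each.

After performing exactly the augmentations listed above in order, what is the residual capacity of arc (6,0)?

after path 1 (11→12→6→0→8→9→5, push 6): res(6,0)=17
after path 2 (11→9→5, push 16): res(6,0)=17
after path 3 (11→3→7→5, push 2): res(6,0)=17
after path 4 (11→9→7→5, push 1): res(6,0)=17
after path 5 (11→9→8→0→6→5, push 2): res(6,0)=19
after path 6 (11→12→2→0→6→5, push 1): res(6,0)=20

Residual capacity of (6,0): 20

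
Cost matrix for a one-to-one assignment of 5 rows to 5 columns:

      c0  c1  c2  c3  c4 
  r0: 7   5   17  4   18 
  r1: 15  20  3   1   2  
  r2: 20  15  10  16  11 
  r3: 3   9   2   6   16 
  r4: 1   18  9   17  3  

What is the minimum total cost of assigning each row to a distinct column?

Minimum assignment cost: 20

optimal assignment: row0→col1 (cost 5), row1→col3 (cost 1), row2→col4 (cost 11), row3→col2 (cost 2), row4→col0 (cost 1)
total = 5 + 1 + 11 + 2 + 1 = 20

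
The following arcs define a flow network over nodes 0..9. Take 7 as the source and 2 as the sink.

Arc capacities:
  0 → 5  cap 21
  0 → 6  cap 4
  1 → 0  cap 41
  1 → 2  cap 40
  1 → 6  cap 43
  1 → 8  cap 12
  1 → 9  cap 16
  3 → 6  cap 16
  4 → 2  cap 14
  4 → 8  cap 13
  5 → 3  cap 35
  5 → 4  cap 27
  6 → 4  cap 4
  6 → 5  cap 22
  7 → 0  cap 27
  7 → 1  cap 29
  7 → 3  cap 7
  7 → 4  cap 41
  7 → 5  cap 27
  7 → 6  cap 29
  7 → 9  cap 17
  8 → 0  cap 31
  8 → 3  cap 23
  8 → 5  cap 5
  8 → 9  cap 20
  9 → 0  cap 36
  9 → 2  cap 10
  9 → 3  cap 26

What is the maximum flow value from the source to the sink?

augment #1: 7→1→2 bottleneck 29, total now 29
augment #2: 7→4→2 bottleneck 14, total now 43
augment #3: 7→9→2 bottleneck 10, total now 53

Maximum flow value: 53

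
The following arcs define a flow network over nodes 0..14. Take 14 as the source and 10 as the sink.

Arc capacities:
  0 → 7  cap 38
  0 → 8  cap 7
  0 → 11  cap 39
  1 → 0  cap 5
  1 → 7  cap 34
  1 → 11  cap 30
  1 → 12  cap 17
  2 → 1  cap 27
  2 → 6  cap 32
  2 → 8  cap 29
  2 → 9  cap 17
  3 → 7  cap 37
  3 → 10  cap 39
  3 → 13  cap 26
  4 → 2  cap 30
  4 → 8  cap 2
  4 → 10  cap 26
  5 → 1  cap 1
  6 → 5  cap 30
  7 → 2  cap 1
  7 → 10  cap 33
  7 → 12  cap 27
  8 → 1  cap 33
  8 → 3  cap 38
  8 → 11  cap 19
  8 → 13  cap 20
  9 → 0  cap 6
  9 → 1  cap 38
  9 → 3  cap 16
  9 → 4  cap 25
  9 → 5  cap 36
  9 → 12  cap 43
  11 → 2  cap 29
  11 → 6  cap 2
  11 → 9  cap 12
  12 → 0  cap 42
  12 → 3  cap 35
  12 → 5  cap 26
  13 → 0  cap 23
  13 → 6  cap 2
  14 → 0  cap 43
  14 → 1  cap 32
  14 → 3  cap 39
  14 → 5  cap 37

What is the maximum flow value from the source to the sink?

Maximum flow value: 97

augment #1: 14→3→10 bottleneck 39, total now 39
augment #2: 14→0→7→10 bottleneck 33, total now 72
augment #3: 14→0→11→9→4→10 bottleneck 10, total now 82
augment #4: 14→1→11→9→4→10 bottleneck 2, total now 84
augment #5: 14→1→7→2→9→4→10 bottleneck 1, total now 85
augment #6: 14→1→11→2→9→4→10 bottleneck 12, total now 97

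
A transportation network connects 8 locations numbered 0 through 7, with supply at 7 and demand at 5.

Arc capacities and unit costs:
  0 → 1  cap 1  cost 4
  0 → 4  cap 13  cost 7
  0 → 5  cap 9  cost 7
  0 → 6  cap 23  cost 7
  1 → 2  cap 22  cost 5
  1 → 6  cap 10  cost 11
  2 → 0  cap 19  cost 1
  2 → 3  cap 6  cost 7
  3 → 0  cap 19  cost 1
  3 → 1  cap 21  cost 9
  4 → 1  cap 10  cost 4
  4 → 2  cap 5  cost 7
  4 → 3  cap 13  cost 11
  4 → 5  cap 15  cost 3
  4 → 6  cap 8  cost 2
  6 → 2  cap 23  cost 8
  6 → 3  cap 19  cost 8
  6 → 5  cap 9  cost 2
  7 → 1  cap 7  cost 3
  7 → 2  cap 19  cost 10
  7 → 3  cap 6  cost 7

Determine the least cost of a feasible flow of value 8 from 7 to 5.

Minimum cost for 8 units: 122

shortest-cost path #1: 7→3→0→5 push 6 @ unit cost 15 (adds 90)
shortest-cost path #2: 7→1→6→5 push 2 @ unit cost 16 (adds 32)
total cost = 122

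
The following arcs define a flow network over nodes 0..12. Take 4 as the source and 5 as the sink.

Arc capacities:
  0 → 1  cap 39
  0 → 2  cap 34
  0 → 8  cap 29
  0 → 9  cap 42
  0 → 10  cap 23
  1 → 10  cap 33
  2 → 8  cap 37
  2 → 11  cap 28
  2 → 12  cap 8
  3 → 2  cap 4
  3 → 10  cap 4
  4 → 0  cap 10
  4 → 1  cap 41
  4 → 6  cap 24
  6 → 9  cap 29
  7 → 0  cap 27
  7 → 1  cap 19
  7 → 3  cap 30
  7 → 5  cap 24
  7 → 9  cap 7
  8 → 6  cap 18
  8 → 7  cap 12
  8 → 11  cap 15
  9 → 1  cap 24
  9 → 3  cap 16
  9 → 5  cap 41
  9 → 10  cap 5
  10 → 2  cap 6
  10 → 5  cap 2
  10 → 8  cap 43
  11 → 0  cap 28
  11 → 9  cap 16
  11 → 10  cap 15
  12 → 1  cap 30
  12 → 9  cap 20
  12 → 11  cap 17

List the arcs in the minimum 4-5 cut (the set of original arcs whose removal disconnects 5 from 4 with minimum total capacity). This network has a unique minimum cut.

augment #1: 4→0→9→5 push 10
augment #2: 4→1→10→5 push 2
augment #3: 4→6→9→5 push 24
augment #4: 4→1→10→8→7→5 push 12
augment #5: 4→1→10→2→11→9→5 push 6
augment #6: 4→1→10→8→6→9→5 push 1
max flow = 55; residual-reachable set from 4 gives S-side
cut edges (S→T): {(8,7), (9,5), (10,5)} total cap 55

Min-cut arcs: {(8,7), (9,5), (10,5)} (total capacity 55)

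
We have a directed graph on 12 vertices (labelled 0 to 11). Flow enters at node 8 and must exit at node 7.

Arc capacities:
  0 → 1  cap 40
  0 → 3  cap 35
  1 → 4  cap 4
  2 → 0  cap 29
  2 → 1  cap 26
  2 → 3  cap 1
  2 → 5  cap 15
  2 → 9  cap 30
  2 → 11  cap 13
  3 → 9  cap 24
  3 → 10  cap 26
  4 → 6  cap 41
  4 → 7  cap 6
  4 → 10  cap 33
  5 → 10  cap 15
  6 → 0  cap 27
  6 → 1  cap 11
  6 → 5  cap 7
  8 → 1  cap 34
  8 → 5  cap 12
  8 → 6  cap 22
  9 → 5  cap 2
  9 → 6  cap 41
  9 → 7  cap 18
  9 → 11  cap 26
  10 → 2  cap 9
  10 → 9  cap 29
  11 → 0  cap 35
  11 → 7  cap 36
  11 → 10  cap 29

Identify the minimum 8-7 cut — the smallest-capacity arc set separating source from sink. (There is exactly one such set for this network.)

Min-cut arcs: {(1,4), (8,5), (8,6)} (total capacity 38)

augment #1: 8→1→4→7 push 4
augment #2: 8→5→10→9→7 push 12
augment #3: 8→6→0→3→9→7 push 6
augment #4: 8→6→0→3→9→11→7 push 16
max flow = 38; residual-reachable set from 8 gives S-side
cut edges (S→T): {(1,4), (8,5), (8,6)} total cap 38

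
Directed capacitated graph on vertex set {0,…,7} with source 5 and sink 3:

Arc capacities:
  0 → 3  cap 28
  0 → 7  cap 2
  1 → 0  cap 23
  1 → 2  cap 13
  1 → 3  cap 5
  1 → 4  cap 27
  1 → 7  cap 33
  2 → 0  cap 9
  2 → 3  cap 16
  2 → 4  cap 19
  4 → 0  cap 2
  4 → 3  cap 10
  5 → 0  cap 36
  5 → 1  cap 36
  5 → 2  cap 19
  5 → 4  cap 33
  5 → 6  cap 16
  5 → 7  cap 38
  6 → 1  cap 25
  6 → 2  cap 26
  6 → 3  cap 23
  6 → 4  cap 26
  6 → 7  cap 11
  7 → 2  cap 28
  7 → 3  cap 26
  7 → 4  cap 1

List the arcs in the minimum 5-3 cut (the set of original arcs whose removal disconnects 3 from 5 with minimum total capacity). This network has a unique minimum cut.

augment #1: 5→0→3 push 28
augment #2: 5→1→3 push 5
augment #3: 5→2→3 push 16
augment #4: 5→4→3 push 10
augment #5: 5→6→3 push 16
augment #6: 5→7→3 push 26
max flow = 101; residual-reachable set from 5 gives S-side
cut edges (S→T): {(0,3), (1,3), (2,3), (4,3), (5,6), (7,3)} total cap 101

Min-cut arcs: {(0,3), (1,3), (2,3), (4,3), (5,6), (7,3)} (total capacity 101)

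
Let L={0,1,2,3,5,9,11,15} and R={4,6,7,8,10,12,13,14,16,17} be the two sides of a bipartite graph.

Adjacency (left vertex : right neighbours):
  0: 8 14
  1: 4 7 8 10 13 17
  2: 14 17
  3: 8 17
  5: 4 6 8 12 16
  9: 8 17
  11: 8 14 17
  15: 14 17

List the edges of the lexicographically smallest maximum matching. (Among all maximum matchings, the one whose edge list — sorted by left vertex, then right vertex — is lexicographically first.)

|M| = 5 (so the lex-smallest maximum matching has 5 edges)
process left vertices in ascending order; for each, take the smallest-labelled available neighbour that still permits 5 edges overall, or leave it unmatched if none does
lex-smallest matching: {0-8, 1-4, 2-14, 3-17, 5-6}

Lex-smallest maximum matching: {(0,8), (1,4), (2,14), (3,17), (5,6)}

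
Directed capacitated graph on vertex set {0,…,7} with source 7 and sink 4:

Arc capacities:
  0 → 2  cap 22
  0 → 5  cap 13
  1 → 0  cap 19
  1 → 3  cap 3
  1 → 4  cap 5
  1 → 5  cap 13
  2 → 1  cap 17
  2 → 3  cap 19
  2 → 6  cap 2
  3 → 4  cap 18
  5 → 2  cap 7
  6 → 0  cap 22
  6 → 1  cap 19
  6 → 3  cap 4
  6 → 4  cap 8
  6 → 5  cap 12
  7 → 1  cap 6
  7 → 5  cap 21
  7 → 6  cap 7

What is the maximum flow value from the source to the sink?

Maximum flow value: 20

augment #1: 7→1→4 bottleneck 5, total now 5
augment #2: 7→6→4 bottleneck 7, total now 12
augment #3: 7→1→3→4 bottleneck 1, total now 13
augment #4: 7→5→2→3→4 bottleneck 7, total now 20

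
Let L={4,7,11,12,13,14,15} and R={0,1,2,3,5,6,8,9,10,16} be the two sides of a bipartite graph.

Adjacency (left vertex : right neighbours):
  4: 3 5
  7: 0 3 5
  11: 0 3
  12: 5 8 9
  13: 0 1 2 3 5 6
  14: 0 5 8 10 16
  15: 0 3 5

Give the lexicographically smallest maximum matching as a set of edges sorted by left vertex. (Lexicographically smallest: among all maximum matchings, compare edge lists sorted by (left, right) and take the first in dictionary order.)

|M| = 6 (so the lex-smallest maximum matching has 6 edges)
process left vertices in ascending order; for each, take the smallest-labelled available neighbour that still permits 6 edges overall, or leave it unmatched if none does
lex-smallest matching: {4-3, 7-0, 12-8, 13-1, 14-10, 15-5}

Lex-smallest maximum matching: {(4,3), (7,0), (12,8), (13,1), (14,10), (15,5)}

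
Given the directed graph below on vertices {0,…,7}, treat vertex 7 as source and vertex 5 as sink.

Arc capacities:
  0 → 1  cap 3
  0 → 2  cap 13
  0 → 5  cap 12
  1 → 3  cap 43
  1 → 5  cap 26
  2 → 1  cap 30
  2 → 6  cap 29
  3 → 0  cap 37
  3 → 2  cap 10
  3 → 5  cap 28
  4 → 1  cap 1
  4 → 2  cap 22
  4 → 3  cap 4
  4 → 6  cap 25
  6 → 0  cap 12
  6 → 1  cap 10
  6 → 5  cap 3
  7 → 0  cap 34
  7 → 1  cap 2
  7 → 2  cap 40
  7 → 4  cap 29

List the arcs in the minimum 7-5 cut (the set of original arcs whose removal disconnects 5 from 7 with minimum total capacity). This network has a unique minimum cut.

Min-cut arcs: {(0,1), (0,5), (2,1), (4,1), (4,3), (6,1), (6,5), (7,1)} (total capacity 65)

augment #1: 7→0→5 push 12
augment #2: 7→1→5 push 2
augment #3: 7→0→1→5 push 3
augment #4: 7→2→1→5 push 21
augment #5: 7→2→6→5 push 3
augment #6: 7→4→3→5 push 4
augment #7: 7→2→1→3→5 push 9
augment #8: 7→4→1→3→5 push 1
augment #9: 7→2→6→1→3→5 push 7
augment #10: 7→4→6→1→3→5 push 3
max flow = 65; residual-reachable set from 7 gives S-side
cut edges (S→T): {(0,1), (0,5), (2,1), (4,1), (4,3), (6,1), (6,5), (7,1)} total cap 65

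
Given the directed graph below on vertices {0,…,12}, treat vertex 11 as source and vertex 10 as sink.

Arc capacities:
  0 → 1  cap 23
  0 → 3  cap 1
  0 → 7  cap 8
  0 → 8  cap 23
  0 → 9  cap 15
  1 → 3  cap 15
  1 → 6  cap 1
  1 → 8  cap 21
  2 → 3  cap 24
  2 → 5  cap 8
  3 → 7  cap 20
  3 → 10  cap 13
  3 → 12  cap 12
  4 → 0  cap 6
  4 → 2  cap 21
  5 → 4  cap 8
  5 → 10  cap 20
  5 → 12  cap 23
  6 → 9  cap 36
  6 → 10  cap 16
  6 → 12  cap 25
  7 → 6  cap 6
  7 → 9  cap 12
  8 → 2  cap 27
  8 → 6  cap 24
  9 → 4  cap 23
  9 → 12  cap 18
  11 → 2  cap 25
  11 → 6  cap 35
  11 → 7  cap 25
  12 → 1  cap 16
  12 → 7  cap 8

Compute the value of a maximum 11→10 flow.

augment #1: 11→6→10 bottleneck 16, total now 16
augment #2: 11→2→3→10 bottleneck 13, total now 29
augment #3: 11→2→5→10 bottleneck 8, total now 37

Maximum flow value: 37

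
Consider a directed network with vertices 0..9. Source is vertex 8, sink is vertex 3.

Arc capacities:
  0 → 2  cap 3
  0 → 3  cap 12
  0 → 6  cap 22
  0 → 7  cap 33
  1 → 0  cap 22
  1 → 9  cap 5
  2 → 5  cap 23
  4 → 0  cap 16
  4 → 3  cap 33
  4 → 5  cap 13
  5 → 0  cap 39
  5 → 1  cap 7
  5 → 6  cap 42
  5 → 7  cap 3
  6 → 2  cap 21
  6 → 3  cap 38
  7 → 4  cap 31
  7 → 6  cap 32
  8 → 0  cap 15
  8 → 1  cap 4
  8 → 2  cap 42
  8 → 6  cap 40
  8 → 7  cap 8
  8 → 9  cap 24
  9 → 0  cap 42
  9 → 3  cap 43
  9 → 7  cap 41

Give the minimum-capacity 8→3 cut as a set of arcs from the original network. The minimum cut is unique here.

augment #1: 8→0→3 push 12
augment #2: 8→6→3 push 38
augment #3: 8→9→3 push 24
augment #4: 8→1→9→3 push 4
augment #5: 8→7→4→3 push 8
augment #6: 8→0→7→4→3 push 3
augment #7: 8→2→5→1→9→3 push 1
augment #8: 8→2→5→7→4→3 push 3
augment #9: 8→2→5→0→7→4→3 push 17
max flow = 110; residual-reachable set from 8 gives S-side
cut edges (S→T): {(0,3), (1,9), (6,3), (7,4), (8,9)} total cap 110

Min-cut arcs: {(0,3), (1,9), (6,3), (7,4), (8,9)} (total capacity 110)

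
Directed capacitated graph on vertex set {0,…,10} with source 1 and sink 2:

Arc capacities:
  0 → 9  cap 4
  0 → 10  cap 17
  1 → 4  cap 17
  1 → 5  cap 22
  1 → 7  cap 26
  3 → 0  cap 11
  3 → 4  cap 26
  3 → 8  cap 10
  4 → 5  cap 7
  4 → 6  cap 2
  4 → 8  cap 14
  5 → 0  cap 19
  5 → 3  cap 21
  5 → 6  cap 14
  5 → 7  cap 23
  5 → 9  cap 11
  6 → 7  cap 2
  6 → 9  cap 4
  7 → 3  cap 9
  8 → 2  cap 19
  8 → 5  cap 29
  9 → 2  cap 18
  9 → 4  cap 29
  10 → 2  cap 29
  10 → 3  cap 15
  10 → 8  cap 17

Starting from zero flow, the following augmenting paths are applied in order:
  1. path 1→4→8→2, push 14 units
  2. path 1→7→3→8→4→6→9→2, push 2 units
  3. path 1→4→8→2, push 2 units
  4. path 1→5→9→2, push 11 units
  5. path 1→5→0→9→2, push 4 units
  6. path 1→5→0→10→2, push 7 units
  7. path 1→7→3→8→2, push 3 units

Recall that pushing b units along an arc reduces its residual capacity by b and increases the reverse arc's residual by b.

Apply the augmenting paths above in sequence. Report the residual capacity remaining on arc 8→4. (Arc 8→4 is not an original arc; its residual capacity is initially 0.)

Residual capacity of (8,4): 14

after path 1 (1→4→8→2, push 14): res(8,4)=14
after path 2 (1→7→3→8→4→6→9→2, push 2): res(8,4)=12
after path 3 (1→4→8→2, push 2): res(8,4)=14
after path 4 (1→5→9→2, push 11): res(8,4)=14
after path 5 (1→5→0→9→2, push 4): res(8,4)=14
after path 6 (1→5→0→10→2, push 7): res(8,4)=14
after path 7 (1→7→3→8→2, push 3): res(8,4)=14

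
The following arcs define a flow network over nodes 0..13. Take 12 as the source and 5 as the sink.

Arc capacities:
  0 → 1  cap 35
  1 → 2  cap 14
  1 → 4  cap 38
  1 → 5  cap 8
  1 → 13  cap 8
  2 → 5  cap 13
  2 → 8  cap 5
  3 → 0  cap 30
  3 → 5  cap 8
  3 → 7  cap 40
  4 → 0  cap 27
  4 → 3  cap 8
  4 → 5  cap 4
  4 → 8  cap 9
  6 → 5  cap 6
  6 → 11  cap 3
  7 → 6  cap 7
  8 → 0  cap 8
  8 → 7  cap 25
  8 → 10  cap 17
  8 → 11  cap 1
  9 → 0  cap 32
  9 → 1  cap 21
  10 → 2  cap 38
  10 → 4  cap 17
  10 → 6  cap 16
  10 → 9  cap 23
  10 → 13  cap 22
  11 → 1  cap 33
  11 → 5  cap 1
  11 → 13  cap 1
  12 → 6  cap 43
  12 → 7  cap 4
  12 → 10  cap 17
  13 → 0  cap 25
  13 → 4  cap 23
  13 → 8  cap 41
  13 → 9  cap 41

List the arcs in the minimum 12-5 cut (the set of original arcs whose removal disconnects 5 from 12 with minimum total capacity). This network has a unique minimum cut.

Min-cut arcs: {(6,5), (6,11), (12,10)} (total capacity 26)

augment #1: 12→6→5 push 6
augment #2: 12→6→11→5 push 1
augment #3: 12→10→2→5 push 13
augment #4: 12→10→4→5 push 4
augment #5: 12→6→11→1→5 push 2
max flow = 26; residual-reachable set from 12 gives S-side
cut edges (S→T): {(6,5), (6,11), (12,10)} total cap 26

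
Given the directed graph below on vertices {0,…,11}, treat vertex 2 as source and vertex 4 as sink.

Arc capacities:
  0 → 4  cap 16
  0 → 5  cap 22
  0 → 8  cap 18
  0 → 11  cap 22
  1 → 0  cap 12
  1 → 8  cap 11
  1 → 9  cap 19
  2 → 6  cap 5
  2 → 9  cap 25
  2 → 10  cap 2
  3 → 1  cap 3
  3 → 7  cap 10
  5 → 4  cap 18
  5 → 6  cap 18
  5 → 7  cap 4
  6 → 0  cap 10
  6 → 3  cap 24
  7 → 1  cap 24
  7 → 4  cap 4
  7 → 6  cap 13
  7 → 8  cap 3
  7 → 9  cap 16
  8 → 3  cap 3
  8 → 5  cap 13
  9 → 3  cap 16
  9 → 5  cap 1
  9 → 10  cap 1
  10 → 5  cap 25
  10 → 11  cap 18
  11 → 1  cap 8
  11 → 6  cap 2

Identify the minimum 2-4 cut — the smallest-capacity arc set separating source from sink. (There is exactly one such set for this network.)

augment #1: 2→6→0→4 push 5
augment #2: 2→9→5→4 push 1
augment #3: 2→10→5→4 push 2
augment #4: 2→9→3→7→4 push 4
augment #5: 2→9→10→5→4 push 1
augment #6: 2→9→3→1→0→4 push 3
augment #7: 2→9→3→7→1→0→4 push 6
max flow = 22; residual-reachable set from 2 gives S-side
cut edges (S→T): {(2,6), (2,10), (3,1), (3,7), (9,5), (9,10)} total cap 22

Min-cut arcs: {(2,6), (2,10), (3,1), (3,7), (9,5), (9,10)} (total capacity 22)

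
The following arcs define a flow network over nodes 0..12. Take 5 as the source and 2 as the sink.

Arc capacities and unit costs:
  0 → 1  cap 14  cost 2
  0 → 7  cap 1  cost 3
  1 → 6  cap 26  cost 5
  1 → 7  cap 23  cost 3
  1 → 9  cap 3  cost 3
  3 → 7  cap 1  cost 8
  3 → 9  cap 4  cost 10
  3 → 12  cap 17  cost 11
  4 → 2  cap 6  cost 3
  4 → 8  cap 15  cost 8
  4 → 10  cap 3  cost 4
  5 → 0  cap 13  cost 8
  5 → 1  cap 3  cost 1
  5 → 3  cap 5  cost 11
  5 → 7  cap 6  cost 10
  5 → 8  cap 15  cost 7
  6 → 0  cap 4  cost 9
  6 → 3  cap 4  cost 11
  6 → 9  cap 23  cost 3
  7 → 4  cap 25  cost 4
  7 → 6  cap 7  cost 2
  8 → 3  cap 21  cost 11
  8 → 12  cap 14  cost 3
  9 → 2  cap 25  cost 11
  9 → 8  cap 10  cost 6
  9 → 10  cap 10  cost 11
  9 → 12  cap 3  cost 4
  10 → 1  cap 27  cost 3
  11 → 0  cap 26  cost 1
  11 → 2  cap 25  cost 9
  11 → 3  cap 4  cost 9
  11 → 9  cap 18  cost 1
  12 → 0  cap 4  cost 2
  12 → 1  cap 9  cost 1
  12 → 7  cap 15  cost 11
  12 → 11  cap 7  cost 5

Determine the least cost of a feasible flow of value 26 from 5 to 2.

Minimum cost for 26 units: 603

shortest-cost path #1: 5→1→7→4→2 push 3 @ unit cost 11 (adds 33)
shortest-cost path #2: 5→7→4→2 push 3 @ unit cost 17 (adds 51)
shortest-cost path #3: 5→7→1→9→2 push 3 @ unit cost 21 (adds 63)
shortest-cost path #4: 5→8→12→11→2 push 7 @ unit cost 24 (adds 168)
shortest-cost path #5: 5→0→7→6→9→2 push 1 @ unit cost 27 (adds 27)
shortest-cost path #6: 5→0→1→6→9→2 push 9 @ unit cost 29 (adds 261)
total cost = 603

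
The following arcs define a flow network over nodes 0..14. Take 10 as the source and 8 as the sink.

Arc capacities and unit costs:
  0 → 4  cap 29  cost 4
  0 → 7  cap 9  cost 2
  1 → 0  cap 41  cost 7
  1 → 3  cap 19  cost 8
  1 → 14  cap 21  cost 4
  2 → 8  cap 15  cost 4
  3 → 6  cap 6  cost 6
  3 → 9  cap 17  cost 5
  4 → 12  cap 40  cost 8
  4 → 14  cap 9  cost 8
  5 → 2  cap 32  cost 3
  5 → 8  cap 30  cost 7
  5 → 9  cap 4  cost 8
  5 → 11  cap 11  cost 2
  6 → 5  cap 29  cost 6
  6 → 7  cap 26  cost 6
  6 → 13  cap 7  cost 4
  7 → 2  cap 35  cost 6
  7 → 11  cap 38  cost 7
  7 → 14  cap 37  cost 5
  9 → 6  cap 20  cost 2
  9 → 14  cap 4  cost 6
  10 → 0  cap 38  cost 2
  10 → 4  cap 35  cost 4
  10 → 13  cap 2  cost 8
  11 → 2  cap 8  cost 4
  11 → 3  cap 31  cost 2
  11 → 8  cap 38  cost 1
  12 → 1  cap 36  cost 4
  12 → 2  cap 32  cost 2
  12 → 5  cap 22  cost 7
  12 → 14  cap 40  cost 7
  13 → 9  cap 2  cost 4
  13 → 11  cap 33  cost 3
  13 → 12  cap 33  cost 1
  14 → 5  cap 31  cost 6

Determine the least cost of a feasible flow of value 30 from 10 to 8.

Minimum cost for 30 units: 486

shortest-cost path #1: 10→13→11→8 push 2 @ unit cost 12 (adds 24)
shortest-cost path #2: 10→0→7→11→8 push 9 @ unit cost 12 (adds 108)
shortest-cost path #3: 10→4→12→2→8 push 15 @ unit cost 18 (adds 270)
shortest-cost path #4: 10→4→14→5→11→8 push 4 @ unit cost 21 (adds 84)
total cost = 486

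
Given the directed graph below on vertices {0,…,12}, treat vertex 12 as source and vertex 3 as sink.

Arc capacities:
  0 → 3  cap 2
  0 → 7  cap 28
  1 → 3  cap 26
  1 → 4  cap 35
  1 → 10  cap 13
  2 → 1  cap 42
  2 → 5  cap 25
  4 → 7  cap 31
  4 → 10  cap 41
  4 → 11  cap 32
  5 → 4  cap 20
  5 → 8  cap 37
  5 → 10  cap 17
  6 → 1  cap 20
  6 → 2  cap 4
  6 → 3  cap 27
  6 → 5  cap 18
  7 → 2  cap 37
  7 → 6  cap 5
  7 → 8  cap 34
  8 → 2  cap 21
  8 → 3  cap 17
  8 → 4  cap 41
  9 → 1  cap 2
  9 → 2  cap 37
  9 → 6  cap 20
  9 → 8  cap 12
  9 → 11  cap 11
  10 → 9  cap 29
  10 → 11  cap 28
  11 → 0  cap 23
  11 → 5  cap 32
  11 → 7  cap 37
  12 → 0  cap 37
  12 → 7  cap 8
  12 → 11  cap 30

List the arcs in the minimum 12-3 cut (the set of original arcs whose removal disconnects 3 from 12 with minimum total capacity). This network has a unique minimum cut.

augment #1: 12→0→3 push 2
augment #2: 12→7→6→3 push 5
augment #3: 12→7→8→3 push 3
augment #4: 12→0→7→8→3 push 14
augment #5: 12→0→7→2→1→3 push 14
augment #6: 12→11→7→2→1→3 push 12
augment #7: 12→11→5→10→9→6→3 push 17
augment #8: 12→11→5→4→10→9→6→3 push 1
max flow = 68; residual-reachable set from 12 gives S-side
cut edges (S→T): {(0,3), (0,7), (12,7), (12,11)} total cap 68

Min-cut arcs: {(0,3), (0,7), (12,7), (12,11)} (total capacity 68)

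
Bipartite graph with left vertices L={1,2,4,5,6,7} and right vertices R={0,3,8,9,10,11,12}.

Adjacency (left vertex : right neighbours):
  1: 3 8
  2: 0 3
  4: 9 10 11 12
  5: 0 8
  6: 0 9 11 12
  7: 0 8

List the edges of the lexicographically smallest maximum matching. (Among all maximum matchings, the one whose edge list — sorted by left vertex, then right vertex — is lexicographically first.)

|M| = 5 (so the lex-smallest maximum matching has 5 edges)
process left vertices in ascending order; for each, take the smallest-labelled available neighbour that still permits 5 edges overall, or leave it unmatched if none does
lex-smallest matching: {1-3, 2-0, 4-9, 5-8, 6-11}

Lex-smallest maximum matching: {(1,3), (2,0), (4,9), (5,8), (6,11)}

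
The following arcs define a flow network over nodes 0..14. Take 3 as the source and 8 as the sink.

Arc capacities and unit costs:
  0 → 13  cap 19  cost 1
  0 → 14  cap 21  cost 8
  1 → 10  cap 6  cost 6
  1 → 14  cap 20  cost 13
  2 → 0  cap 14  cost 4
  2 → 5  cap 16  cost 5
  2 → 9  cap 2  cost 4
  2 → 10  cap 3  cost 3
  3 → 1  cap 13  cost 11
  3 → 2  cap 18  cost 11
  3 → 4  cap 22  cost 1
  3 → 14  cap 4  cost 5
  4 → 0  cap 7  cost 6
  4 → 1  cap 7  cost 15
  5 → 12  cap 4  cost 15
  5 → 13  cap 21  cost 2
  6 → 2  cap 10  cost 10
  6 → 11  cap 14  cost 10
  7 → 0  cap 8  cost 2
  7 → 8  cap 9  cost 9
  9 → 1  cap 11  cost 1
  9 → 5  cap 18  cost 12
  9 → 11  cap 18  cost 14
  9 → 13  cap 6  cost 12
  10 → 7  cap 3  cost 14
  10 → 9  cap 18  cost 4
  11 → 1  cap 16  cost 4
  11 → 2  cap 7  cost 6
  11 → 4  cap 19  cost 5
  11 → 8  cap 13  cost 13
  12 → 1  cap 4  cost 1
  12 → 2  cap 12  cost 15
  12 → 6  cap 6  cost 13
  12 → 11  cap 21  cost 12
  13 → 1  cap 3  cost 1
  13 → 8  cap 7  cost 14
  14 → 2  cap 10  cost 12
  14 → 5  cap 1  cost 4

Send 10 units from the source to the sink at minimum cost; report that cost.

Minimum cost for 10 units: 265

shortest-cost path #1: 3→4→0→13→8 push 7 @ unit cost 22 (adds 154)
shortest-cost path #2: 3→2→10→7→8 push 3 @ unit cost 37 (adds 111)
total cost = 265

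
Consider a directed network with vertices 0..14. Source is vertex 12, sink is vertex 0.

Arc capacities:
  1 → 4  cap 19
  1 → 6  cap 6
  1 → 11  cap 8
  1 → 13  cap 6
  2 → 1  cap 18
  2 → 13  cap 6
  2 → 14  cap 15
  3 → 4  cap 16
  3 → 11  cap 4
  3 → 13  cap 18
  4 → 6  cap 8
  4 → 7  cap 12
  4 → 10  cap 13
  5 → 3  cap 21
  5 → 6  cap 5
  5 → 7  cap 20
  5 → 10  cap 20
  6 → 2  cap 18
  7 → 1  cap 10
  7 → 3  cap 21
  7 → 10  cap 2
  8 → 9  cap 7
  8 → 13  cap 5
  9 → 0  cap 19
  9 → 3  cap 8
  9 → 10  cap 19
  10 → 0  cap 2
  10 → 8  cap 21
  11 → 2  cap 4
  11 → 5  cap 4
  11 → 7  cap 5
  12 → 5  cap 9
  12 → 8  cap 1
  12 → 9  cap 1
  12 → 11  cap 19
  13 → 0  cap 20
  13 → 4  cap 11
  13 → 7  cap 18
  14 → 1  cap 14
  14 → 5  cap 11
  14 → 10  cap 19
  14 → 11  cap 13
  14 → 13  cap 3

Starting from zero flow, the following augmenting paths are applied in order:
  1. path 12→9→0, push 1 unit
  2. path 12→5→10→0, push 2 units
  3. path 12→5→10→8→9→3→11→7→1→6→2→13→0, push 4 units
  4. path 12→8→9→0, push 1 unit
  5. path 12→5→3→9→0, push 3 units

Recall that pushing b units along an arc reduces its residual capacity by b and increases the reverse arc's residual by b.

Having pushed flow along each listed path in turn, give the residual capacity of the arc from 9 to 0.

Residual capacity of (9,0): 14

after path 1 (12→9→0, push 1): res(9,0)=18
after path 2 (12→5→10→0, push 2): res(9,0)=18
after path 3 (12→5→10→8→9→3→11→7→1→6→2→13→0, push 4): res(9,0)=18
after path 4 (12→8→9→0, push 1): res(9,0)=17
after path 5 (12→5→3→9→0, push 3): res(9,0)=14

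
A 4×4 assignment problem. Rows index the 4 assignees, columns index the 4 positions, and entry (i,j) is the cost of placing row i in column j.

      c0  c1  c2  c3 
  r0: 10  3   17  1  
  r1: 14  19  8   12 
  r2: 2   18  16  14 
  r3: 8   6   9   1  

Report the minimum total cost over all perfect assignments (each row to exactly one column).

Minimum assignment cost: 14

optimal assignment: row0→col1 (cost 3), row1→col2 (cost 8), row2→col0 (cost 2), row3→col3 (cost 1)
total = 3 + 8 + 2 + 1 = 14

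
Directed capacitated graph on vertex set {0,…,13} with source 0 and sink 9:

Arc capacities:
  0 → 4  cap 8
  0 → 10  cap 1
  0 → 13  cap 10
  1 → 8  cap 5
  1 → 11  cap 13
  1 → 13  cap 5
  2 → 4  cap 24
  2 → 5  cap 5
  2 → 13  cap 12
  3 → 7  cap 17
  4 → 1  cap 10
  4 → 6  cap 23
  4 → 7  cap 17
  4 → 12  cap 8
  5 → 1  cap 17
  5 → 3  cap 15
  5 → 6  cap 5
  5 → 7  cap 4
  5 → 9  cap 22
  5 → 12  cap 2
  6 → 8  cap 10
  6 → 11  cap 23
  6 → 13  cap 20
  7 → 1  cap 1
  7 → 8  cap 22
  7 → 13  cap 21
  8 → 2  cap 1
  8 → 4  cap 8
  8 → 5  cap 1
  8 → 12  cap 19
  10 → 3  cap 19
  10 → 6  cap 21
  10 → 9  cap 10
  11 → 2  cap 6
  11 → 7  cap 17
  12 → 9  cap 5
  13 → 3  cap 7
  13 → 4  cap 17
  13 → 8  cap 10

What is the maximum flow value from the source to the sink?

augment #1: 0→10→9 bottleneck 1, total now 1
augment #2: 0→4→12→9 bottleneck 5, total now 6
augment #3: 0→13→8→5→9 bottleneck 1, total now 7
augment #4: 0→13→8→2→5→9 bottleneck 1, total now 8
augment #5: 0→4→1→11→2→5→9 bottleneck 3, total now 11
augment #6: 0→13→4→1→11→2→5→9 bottleneck 1, total now 12

Maximum flow value: 12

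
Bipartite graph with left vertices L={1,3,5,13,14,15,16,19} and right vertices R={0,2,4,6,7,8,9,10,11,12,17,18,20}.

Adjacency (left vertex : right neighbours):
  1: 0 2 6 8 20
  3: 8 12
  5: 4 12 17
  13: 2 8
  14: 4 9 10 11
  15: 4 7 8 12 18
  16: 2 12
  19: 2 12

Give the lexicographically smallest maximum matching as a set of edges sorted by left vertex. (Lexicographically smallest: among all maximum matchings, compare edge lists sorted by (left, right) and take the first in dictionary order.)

Lex-smallest maximum matching: {(1,0), (3,8), (5,4), (13,2), (14,9), (15,7), (16,12)}

|M| = 7 (so the lex-smallest maximum matching has 7 edges)
process left vertices in ascending order; for each, take the smallest-labelled available neighbour that still permits 7 edges overall, or leave it unmatched if none does
lex-smallest matching: {1-0, 3-8, 5-4, 13-2, 14-9, 15-7, 16-12}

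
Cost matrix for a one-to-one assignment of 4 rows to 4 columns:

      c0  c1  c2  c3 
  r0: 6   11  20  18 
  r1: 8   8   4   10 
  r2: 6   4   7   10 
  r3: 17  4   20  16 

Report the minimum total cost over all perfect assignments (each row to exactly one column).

Minimum assignment cost: 24

optimal assignment: row0→col0 (cost 6), row1→col2 (cost 4), row2→col3 (cost 10), row3→col1 (cost 4)
total = 6 + 4 + 10 + 4 = 24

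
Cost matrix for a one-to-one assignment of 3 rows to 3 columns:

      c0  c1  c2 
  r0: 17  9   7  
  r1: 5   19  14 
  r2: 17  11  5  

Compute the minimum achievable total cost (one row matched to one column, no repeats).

Minimum assignment cost: 19

optimal assignment: row0→col1 (cost 9), row1→col0 (cost 5), row2→col2 (cost 5)
total = 9 + 5 + 5 = 19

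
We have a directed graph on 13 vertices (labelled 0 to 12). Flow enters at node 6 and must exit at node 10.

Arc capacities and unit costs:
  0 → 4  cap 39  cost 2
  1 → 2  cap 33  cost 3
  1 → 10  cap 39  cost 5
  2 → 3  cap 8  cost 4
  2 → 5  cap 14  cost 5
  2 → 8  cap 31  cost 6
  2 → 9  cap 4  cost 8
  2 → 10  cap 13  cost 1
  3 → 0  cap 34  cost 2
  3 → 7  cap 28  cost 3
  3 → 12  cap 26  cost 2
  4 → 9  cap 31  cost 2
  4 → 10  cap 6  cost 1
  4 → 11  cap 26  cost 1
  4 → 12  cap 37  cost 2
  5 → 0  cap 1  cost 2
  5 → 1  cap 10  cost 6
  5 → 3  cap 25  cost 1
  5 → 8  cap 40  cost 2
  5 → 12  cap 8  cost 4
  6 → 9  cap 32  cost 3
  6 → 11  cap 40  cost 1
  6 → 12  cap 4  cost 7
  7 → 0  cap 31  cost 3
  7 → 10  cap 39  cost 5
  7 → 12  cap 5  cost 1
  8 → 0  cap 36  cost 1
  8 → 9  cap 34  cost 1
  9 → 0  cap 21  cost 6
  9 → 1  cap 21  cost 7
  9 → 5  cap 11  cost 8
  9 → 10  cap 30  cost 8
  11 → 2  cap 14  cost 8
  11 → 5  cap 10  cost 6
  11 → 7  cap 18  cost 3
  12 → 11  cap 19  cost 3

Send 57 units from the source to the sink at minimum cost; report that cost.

shortest-cost path #1: 6→11→7→10 push 18 @ unit cost 9 (adds 162)
shortest-cost path #2: 6→11→2→10 push 13 @ unit cost 10 (adds 130)
shortest-cost path #3: 6→9→10 push 26 @ unit cost 11 (adds 286)
total cost = 578

Minimum cost for 57 units: 578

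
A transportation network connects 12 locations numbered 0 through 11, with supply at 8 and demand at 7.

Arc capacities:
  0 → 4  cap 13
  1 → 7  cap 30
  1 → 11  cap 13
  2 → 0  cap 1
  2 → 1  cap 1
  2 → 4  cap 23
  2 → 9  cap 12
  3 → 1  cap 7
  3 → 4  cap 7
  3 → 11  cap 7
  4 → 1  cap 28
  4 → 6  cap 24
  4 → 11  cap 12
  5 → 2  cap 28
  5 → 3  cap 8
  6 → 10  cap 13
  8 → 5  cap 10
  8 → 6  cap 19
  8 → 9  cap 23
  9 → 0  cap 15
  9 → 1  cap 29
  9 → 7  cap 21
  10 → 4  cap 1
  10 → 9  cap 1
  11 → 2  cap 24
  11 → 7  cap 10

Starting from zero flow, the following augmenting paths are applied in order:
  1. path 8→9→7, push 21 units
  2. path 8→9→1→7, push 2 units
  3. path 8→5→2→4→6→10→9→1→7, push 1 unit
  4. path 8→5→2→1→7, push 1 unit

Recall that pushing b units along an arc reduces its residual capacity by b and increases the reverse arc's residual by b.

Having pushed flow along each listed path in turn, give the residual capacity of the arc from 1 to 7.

Residual capacity of (1,7): 26

after path 1 (8→9→7, push 21): res(1,7)=30
after path 2 (8→9→1→7, push 2): res(1,7)=28
after path 3 (8→5→2→4→6→10→9→1→7, push 1): res(1,7)=27
after path 4 (8→5→2→1→7, push 1): res(1,7)=26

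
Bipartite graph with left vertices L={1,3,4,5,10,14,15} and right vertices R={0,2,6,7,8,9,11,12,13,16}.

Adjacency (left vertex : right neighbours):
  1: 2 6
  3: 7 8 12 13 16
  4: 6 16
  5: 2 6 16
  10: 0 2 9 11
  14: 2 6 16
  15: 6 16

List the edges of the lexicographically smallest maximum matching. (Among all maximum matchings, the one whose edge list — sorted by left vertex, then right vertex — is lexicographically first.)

|M| = 5 (so the lex-smallest maximum matching has 5 edges)
process left vertices in ascending order; for each, take the smallest-labelled available neighbour that still permits 5 edges overall, or leave it unmatched if none does
lex-smallest matching: {1-2, 3-7, 4-6, 5-16, 10-0}

Lex-smallest maximum matching: {(1,2), (3,7), (4,6), (5,16), (10,0)}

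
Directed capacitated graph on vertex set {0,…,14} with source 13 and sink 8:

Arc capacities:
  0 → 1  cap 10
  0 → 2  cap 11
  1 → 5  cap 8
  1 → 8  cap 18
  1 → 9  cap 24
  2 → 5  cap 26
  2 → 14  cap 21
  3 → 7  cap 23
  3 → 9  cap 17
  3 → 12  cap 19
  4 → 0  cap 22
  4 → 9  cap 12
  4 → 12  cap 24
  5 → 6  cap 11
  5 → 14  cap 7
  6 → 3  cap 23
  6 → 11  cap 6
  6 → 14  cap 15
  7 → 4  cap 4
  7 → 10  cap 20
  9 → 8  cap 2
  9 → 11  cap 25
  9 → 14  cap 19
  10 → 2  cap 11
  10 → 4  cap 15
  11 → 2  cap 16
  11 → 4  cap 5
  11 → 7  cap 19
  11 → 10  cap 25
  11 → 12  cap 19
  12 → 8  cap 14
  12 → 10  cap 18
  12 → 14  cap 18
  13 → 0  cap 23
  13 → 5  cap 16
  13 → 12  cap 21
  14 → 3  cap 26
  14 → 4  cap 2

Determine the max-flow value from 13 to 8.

augment #1: 13→12→8 bottleneck 14, total now 14
augment #2: 13→0→1→8 bottleneck 10, total now 24
augment #3: 13→5→6→3→9→8 bottleneck 2, total now 26

Maximum flow value: 26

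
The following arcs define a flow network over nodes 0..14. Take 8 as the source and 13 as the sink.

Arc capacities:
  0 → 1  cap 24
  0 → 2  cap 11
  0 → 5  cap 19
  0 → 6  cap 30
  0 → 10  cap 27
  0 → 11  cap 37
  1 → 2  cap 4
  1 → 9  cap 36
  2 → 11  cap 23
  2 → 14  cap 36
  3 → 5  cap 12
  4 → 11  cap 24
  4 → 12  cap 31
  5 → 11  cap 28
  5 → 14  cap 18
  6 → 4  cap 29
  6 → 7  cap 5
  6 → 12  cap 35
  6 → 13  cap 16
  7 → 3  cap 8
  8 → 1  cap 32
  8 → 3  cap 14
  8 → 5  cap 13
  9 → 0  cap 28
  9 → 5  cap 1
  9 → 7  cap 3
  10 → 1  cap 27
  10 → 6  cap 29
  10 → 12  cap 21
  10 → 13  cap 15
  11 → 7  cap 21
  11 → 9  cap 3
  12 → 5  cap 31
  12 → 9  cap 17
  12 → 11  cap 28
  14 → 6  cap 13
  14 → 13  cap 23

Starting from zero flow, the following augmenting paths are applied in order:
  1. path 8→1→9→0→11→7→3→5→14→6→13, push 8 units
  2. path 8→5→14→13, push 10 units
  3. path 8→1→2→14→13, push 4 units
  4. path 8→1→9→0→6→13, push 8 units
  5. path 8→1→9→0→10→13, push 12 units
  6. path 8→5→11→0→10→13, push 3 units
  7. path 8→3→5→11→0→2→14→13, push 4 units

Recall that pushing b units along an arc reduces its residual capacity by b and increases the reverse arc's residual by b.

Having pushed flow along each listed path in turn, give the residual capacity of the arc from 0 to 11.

after path 1 (8→1→9→0→11→7→3→5→14→6→13, push 8): res(0,11)=29
after path 2 (8→5→14→13, push 10): res(0,11)=29
after path 3 (8→1→2→14→13, push 4): res(0,11)=29
after path 4 (8→1→9→0→6→13, push 8): res(0,11)=29
after path 5 (8→1→9→0→10→13, push 12): res(0,11)=29
after path 6 (8→5→11→0→10→13, push 3): res(0,11)=32
after path 7 (8→3→5→11→0→2→14→13, push 4): res(0,11)=36

Residual capacity of (0,11): 36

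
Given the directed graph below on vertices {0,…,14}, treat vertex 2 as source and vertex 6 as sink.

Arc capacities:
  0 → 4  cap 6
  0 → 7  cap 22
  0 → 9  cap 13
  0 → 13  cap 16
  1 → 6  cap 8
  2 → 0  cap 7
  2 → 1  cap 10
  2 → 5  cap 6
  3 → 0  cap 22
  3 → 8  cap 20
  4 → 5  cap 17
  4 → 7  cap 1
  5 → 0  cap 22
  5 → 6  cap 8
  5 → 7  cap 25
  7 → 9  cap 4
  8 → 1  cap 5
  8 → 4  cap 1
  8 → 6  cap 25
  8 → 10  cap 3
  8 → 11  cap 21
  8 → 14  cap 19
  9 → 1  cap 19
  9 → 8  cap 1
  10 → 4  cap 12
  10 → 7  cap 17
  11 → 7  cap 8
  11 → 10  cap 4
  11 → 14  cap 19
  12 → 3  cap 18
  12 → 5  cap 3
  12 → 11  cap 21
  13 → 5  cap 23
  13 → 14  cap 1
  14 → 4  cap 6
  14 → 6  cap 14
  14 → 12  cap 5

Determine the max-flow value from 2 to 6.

augment #1: 2→1→6 bottleneck 8, total now 8
augment #2: 2→5→6 bottleneck 6, total now 14
augment #3: 2→0→4→5→6 bottleneck 2, total now 16
augment #4: 2→0→9→8→6 bottleneck 1, total now 17
augment #5: 2→0→13→14→6 bottleneck 1, total now 18

Maximum flow value: 18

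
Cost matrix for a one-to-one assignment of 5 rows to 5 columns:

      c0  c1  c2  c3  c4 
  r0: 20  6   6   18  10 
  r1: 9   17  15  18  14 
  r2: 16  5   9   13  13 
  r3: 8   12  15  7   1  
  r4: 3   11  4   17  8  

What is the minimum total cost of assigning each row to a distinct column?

one of 2 optimal assignments: row0→col1 (cost 6), row1→col0 (cost 9), row2→col3 (cost 13), row3→col4 (cost 1), row4→col2 (cost 4)
total = 6 + 9 + 13 + 1 + 4 = 33

Minimum assignment cost: 33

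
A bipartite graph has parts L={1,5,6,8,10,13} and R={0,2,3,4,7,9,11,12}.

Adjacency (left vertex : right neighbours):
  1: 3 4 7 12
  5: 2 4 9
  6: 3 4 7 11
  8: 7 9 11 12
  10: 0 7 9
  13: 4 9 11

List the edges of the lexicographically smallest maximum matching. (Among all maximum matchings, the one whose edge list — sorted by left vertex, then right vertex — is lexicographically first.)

Lex-smallest maximum matching: {(1,3), (5,2), (6,4), (8,7), (10,0), (13,9)}

|M| = 6 (so the lex-smallest maximum matching has 6 edges)
process left vertices in ascending order; for each, take the smallest-labelled available neighbour that still permits 6 edges overall, or leave it unmatched if none does
lex-smallest matching: {1-3, 5-2, 6-4, 8-7, 10-0, 13-9}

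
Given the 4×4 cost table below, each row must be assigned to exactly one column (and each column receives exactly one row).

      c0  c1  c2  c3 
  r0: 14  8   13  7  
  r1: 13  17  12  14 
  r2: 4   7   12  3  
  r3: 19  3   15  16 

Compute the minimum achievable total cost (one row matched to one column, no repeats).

optimal assignment: row0→col3 (cost 7), row1→col2 (cost 12), row2→col0 (cost 4), row3→col1 (cost 3)
total = 7 + 12 + 4 + 3 = 26

Minimum assignment cost: 26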